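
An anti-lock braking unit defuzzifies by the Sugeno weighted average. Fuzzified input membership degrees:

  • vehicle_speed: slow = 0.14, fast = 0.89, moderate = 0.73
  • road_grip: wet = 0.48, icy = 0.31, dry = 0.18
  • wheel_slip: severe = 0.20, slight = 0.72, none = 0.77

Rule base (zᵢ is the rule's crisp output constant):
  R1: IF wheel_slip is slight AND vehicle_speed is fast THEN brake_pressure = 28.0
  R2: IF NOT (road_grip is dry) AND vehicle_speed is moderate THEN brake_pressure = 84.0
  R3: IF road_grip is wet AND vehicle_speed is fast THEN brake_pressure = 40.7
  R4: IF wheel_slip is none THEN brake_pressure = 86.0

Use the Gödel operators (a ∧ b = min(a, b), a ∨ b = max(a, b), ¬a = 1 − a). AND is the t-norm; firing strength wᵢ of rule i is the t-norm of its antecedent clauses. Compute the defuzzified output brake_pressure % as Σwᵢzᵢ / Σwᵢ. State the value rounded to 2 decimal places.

61.94

R1 (z=28.0): slight=0.72, fast=0.89; AND[min(a, b)] → w = 0.72
R2 (z=84.0): ¬dry=1−0.18=0.82, moderate=0.73; AND[min(a, b)] → w = 0.73
R3 (z=40.7): wet=0.48, fast=0.89; AND[min(a, b)] → w = 0.48
R4 (z=86.0): none=0.77 → w = 0.77
Weighted average = (0.72·28.0 + 0.73·84.0 + 0.48·40.7 + 0.77·86.0) / (0.72 + 0.73 + 0.48 + 0.77)
  = 167.2360 / 2.7000 = 61.94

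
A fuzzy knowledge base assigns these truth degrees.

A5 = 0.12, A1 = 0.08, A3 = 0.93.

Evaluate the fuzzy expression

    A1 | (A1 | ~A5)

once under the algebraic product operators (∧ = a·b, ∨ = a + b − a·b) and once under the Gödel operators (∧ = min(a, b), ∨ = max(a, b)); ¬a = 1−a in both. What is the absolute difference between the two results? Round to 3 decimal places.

0.018

Under algebraic product:
  ~A5 = 1 − 0.1200 = 0.8800
  A1 | ~A5 = a + b − a·b on (0.0800, 0.8800) = 0.8896
  A1 | (A1 | ~A5) = a + b − a·b on (0.0800, 0.8896) = 0.8984
  → value = 0.8984
Under Gödel:
  ~A5 = 1 − 0.12 = 0.88
  A1 | ~A5 = max(a, b) on (0.08, 0.88) = 0.88
  A1 | (A1 | ~A5) = max(a, b) on (0.08, 0.88) = 0.88
  → value = 0.8800
|0.8984 − 0.8800| = 0.018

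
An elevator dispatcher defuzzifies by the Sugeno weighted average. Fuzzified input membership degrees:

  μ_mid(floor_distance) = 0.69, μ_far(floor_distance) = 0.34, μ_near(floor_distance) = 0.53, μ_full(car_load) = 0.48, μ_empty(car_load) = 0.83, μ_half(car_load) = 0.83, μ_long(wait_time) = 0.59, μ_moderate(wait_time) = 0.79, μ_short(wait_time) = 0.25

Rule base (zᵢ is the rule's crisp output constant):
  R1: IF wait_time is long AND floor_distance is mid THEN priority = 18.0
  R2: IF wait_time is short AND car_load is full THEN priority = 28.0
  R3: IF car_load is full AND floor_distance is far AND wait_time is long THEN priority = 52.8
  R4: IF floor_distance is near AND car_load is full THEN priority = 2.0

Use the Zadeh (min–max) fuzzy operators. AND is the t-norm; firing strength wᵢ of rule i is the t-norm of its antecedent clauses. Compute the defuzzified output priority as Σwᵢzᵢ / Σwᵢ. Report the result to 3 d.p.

R1 (z=18.0): long=0.59, mid=0.69; AND[min(a, b)] → w = 0.59
R2 (z=28.0): short=0.25, full=0.48; AND[min(a, b)] → w = 0.25
R3 (z=52.8): full=0.48, far=0.34, long=0.59; AND[min(a, b)] → w = 0.34
R4 (z=2.0): near=0.53, full=0.48; AND[min(a, b)] → w = 0.48
Weighted average = (0.59·18.0 + 0.25·28.0 + 0.34·52.8 + 0.48·2.0) / (0.59 + 0.25 + 0.34 + 0.48)
  = 36.5320 / 1.6600 = 22.007

22.007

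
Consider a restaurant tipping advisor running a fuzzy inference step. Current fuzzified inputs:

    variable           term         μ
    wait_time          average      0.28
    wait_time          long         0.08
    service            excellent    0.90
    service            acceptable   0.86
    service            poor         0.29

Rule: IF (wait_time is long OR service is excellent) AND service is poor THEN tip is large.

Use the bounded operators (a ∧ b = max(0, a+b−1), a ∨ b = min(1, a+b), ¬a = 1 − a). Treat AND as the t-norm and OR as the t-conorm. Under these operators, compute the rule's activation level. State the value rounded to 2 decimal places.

firing strength: (long=0.08 OR excellent=0.90) = 0.98; AND[max(0, a+b−1)] with poor=0.29 → w = 0.27

0.27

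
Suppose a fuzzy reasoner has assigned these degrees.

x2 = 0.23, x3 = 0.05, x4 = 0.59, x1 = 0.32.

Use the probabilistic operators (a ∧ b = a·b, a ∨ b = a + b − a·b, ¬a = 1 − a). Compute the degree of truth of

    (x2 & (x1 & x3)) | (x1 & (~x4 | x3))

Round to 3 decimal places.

x1 & x3 = a·b on (0.3200, 0.0500) = 0.0160
x2 & (x1 & x3) = a·b on (0.2300, 0.0160) = 0.0037
~x4 = 1 − 0.5900 = 0.4100
~x4 | x3 = a + b − a·b on (0.4100, 0.0500) = 0.4395
x1 & (~x4 | x3) = a·b on (0.3200, 0.4395) = 0.1406
(x2 & (x1 & x3)) | (x1 & (~x4 | x3)) = a + b − a·b on (0.0037, 0.1406) = 0.1438

0.144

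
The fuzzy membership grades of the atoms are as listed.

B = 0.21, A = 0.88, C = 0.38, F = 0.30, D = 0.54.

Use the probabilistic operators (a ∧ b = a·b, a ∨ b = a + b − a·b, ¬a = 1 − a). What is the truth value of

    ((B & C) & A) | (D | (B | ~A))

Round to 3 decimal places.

B & C = a·b on (0.2100, 0.3800) = 0.0798
(B & C) & A = a·b on (0.0798, 0.8800) = 0.0702
~A = 1 − 0.8800 = 0.1200
B | ~A = a + b − a·b on (0.2100, 0.1200) = 0.3048
D | (B | ~A) = a + b − a·b on (0.5400, 0.3048) = 0.6802
((B & C) & A) | (D | (B | ~A)) = a + b − a·b on (0.0702, 0.6802) = 0.7027

0.703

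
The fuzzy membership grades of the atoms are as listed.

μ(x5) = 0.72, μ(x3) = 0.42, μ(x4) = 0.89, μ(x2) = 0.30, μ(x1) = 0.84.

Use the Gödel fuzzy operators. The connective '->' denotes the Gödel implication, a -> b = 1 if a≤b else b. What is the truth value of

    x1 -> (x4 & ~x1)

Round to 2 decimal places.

~x1 = 1 − 0.84 = 0.16
x4 & ~x1 = min(a, b) on (0.89, 0.16) = 0.16
x1 -> (x4 & ~x1)  [Gödel: 1 if a≤b else b] with a=0.84, b=0.16 → 0.16

0.16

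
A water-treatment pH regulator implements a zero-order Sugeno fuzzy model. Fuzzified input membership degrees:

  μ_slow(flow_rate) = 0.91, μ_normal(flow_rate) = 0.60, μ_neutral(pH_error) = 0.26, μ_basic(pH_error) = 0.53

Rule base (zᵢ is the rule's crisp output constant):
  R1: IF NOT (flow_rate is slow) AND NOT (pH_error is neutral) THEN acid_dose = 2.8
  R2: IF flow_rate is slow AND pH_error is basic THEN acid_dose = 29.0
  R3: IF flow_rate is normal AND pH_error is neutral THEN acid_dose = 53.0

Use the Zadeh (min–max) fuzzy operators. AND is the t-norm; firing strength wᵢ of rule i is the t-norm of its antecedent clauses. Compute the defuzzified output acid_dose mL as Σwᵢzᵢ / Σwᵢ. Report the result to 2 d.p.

33.41

R1 (z=2.8): ¬slow=1−0.91=0.09, ¬neutral=1−0.26=0.74; AND[min(a, b)] → w = 0.09
R2 (z=29.0): slow=0.91, basic=0.53; AND[min(a, b)] → w = 0.53
R3 (z=53.0): normal=0.60, neutral=0.26; AND[min(a, b)] → w = 0.26
Weighted average = (0.09·2.8 + 0.53·29.0 + 0.26·53.0) / (0.09 + 0.53 + 0.26)
  = 29.4020 / 0.8800 = 33.41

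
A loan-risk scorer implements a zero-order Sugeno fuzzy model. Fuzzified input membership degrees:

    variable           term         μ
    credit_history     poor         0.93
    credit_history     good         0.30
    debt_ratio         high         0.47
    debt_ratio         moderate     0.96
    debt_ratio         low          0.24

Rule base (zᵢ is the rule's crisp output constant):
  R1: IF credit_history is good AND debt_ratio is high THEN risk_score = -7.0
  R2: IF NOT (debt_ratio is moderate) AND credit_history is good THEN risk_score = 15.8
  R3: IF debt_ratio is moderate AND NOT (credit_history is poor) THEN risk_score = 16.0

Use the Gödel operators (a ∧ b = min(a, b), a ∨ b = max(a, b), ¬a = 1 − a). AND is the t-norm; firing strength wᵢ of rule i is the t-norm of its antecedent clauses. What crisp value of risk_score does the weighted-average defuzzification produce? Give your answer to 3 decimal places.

R1 (z=-7.0): good=0.30, high=0.47; AND[min(a, b)] → w = 0.30
R2 (z=15.8): ¬moderate=1−0.96=0.04, good=0.30; AND[min(a, b)] → w = 0.04
R3 (z=16.0): moderate=0.96, ¬poor=1−0.93=0.07; AND[min(a, b)] → w = 0.07
Weighted average = (0.30·-7.0 + 0.04·15.8 + 0.07·16.0) / (0.30 + 0.04 + 0.07)
  = -0.3480 / 0.4100 = -0.849

-0.849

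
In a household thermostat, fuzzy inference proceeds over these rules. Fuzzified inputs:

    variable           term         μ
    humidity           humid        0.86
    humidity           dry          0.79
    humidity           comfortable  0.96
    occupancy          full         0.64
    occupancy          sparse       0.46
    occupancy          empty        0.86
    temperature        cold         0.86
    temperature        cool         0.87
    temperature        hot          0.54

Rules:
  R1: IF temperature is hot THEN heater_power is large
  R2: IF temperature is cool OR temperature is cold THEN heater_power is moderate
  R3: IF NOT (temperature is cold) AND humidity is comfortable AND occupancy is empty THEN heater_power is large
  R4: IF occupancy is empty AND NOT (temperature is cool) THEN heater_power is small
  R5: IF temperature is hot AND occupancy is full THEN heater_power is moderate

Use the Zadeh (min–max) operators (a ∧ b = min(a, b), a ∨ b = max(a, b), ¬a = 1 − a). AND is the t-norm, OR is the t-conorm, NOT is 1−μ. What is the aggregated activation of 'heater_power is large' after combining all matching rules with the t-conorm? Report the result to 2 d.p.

R1: hot=0.54 → w = 0.54
R2: cool=0.87, cold=0.86; OR[max(a, b)] → w = 0.87
R3: ¬cold=1−0.86=0.14, comfortable=0.96, empty=0.86; AND[min(a, b)] → w = 0.14
R4: empty=0.86, ¬cool=1−0.87=0.13; AND[min(a, b)] → w = 0.13
R5: hot=0.54, full=0.64; AND[min(a, b)] → w = 0.54
Rules with consequent 'large': {R1, R3} → strengths 0.54, 0.14
Aggregate via t-conorm [max(a, b)]: 0.54

0.54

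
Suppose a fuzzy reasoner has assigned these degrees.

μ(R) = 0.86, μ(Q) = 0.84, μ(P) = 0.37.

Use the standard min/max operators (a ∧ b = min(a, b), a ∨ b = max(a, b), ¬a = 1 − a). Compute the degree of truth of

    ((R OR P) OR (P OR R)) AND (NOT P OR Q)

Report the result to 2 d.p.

0.84

R OR P = max(a, b) on (0.86, 0.37) = 0.86
P OR R = max(a, b) on (0.37, 0.86) = 0.86
(R OR P) OR (P OR R) = max(a, b) on (0.86, 0.86) = 0.86
NOT P = 1 − 0.37 = 0.63
NOT P OR Q = max(a, b) on (0.63, 0.84) = 0.84
((R OR P) OR (P OR R)) AND (NOT P OR Q) = min(a, b) on (0.86, 0.84) = 0.84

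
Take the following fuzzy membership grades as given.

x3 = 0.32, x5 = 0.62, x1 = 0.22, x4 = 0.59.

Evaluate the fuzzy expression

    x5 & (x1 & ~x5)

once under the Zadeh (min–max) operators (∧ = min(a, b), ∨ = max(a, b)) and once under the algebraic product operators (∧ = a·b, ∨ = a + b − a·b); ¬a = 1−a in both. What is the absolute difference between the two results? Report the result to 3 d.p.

Under Zadeh (min–max):
  ~x5 = 1 − 0.62 = 0.38
  x1 & ~x5 = min(a, b) on (0.22, 0.38) = 0.22
  x5 & (x1 & ~x5) = min(a, b) on (0.62, 0.22) = 0.22
  → value = 0.2200
Under algebraic product:
  ~x5 = 1 − 0.6200 = 0.3800
  x1 & ~x5 = a·b on (0.2200, 0.3800) = 0.0836
  x5 & (x1 & ~x5) = a·b on (0.6200, 0.0836) = 0.0518
  → value = 0.0518
|0.2200 − 0.0518| = 0.168

0.168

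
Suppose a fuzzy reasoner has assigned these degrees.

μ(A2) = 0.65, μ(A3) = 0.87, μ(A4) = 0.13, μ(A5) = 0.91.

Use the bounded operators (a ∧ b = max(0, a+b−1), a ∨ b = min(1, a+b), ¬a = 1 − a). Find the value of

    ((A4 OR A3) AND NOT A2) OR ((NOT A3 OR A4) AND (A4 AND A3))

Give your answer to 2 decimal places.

A4 OR A3 = min(1, a+b) on (0.13, 0.87) = 1.00
NOT A2 = 1 − 0.65 = 0.35
(A4 OR A3) AND NOT A2 = max(0, a+b−1) on (1.00, 0.35) = 0.35
NOT A3 = 1 − 0.87 = 0.13
NOT A3 OR A4 = min(1, a+b) on (0.13, 0.13) = 0.26
A4 AND A3 = max(0, a+b−1) on (0.13, 0.87) = 0.00
(NOT A3 OR A4) AND (A4 AND A3) = max(0, a+b−1) on (0.26, 0.00) = 0.00
((A4 OR A3) AND NOT A2) OR ((NOT A3 OR A4) AND (A4 AND A3)) = min(1, a+b) on (0.35, 0.00) = 0.35

0.35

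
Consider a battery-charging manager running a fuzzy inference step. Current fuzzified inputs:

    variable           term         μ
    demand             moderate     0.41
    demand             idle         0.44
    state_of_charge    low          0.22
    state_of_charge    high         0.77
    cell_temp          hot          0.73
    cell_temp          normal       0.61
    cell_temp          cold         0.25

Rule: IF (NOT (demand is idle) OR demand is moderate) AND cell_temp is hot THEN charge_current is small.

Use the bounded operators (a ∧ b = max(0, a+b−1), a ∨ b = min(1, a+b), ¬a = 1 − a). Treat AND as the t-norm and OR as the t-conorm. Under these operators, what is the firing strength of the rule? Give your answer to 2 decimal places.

0.70

firing strength: (¬idle=1−0.44=0.56 OR moderate=0.41) = 0.97; AND[max(0, a+b−1)] with hot=0.73 → w = 0.70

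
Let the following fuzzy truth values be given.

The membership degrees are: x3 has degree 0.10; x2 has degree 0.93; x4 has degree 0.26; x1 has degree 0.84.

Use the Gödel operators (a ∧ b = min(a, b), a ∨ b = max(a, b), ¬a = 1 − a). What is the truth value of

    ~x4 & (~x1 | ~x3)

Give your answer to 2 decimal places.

~x4 = 1 − 0.26 = 0.74
~x1 = 1 − 0.84 = 0.16
~x3 = 1 − 0.10 = 0.90
~x1 | ~x3 = max(a, b) on (0.16, 0.90) = 0.90
~x4 & (~x1 | ~x3) = min(a, b) on (0.74, 0.90) = 0.74

0.74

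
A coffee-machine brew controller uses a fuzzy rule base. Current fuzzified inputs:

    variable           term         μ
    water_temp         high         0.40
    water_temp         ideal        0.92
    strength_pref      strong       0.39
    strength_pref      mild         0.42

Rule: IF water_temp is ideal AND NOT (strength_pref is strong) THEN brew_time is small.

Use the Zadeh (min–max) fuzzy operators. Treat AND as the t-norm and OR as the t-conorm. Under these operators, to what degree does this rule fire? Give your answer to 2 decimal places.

0.61

firing strength: ideal=0.92, ¬strong=1−0.39=0.61; AND[min(a, b)] → w = 0.61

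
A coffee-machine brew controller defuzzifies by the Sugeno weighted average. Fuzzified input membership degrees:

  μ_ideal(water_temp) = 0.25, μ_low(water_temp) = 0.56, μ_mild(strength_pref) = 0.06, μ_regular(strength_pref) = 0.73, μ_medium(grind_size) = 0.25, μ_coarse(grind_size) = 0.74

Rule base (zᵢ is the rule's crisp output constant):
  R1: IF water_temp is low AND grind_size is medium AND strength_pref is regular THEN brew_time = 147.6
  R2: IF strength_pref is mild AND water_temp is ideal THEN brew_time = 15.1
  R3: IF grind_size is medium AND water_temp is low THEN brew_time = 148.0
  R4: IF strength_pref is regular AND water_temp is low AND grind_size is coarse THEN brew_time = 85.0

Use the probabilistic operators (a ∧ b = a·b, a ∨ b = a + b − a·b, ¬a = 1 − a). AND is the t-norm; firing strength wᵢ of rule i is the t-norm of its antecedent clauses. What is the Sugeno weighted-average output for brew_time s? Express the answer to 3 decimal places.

R1 (z=147.6): low=0.56, medium=0.25, regular=0.73; AND[a·b] → w = 0.1022
R2 (z=15.1): mild=0.06, ideal=0.25; AND[a·b] → w = 0.0150
R3 (z=148.0): medium=0.25, low=0.56; AND[a·b] → w = 0.1400
R4 (z=85.0): regular=0.73, low=0.56, coarse=0.74; AND[a·b] → w = 0.3025
Weighted average = (0.1022·147.6 + 0.0150·15.1 + 0.1400·148.0 + 0.3025·85.0) / (0.1022 + 0.0150 + 0.1400 + 0.3025)
  = 61.7447 / 0.5597 = 110.315

110.315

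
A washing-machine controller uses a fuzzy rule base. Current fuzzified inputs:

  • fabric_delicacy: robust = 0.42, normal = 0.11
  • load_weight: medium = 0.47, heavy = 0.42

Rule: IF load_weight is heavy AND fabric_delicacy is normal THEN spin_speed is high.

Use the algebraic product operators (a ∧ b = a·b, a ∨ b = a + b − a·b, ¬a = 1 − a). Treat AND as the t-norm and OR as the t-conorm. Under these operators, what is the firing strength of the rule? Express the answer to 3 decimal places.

firing strength: heavy=0.42, normal=0.11; AND[a·b] → w = 0.0462

0.046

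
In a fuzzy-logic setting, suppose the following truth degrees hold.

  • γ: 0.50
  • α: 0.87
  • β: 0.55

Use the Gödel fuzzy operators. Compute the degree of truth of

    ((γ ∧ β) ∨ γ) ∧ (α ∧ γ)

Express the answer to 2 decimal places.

0.50

γ ∧ β = min(a, b) on (0.50, 0.55) = 0.50
(γ ∧ β) ∨ γ = max(a, b) on (0.50, 0.50) = 0.50
α ∧ γ = min(a, b) on (0.87, 0.50) = 0.50
((γ ∧ β) ∨ γ) ∧ (α ∧ γ) = min(a, b) on (0.50, 0.50) = 0.50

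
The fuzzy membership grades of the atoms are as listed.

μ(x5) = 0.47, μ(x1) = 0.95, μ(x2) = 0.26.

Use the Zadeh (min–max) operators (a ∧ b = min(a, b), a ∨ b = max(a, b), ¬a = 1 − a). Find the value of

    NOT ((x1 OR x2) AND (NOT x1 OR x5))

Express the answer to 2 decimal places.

0.53

x1 OR x2 = max(a, b) on (0.95, 0.26) = 0.95
NOT x1 = 1 − 0.95 = 0.05
NOT x1 OR x5 = max(a, b) on (0.05, 0.47) = 0.47
(x1 OR x2) AND (NOT x1 OR x5) = min(a, b) on (0.95, 0.47) = 0.47
NOT ((x1 OR x2) AND (NOT x1 OR x5)) = 1 − 0.47 = 0.53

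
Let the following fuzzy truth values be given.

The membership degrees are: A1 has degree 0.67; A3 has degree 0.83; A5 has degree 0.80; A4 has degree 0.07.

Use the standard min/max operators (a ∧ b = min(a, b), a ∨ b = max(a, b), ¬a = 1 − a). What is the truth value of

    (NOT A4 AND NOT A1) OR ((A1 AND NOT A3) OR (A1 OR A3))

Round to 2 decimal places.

NOT A4 = 1 − 0.07 = 0.93
NOT A1 = 1 − 0.67 = 0.33
NOT A4 AND NOT A1 = min(a, b) on (0.93, 0.33) = 0.33
NOT A3 = 1 − 0.83 = 0.17
A1 AND NOT A3 = min(a, b) on (0.67, 0.17) = 0.17
A1 OR A3 = max(a, b) on (0.67, 0.83) = 0.83
(A1 AND NOT A3) OR (A1 OR A3) = max(a, b) on (0.17, 0.83) = 0.83
(NOT A4 AND NOT A1) OR ((A1 AND NOT A3) OR (A1 OR A3)) = max(a, b) on (0.33, 0.83) = 0.83

0.83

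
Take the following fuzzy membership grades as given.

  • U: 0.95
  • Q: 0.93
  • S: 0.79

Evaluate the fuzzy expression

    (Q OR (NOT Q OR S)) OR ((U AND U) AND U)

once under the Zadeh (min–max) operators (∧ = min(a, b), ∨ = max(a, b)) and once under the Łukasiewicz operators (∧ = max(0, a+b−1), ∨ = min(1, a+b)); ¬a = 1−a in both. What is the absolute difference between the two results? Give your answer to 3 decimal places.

0.050

Under Zadeh (min–max):
  NOT Q = 1 − 0.93 = 0.07
  NOT Q OR S = max(a, b) on (0.07, 0.79) = 0.79
  Q OR (NOT Q OR S) = max(a, b) on (0.93, 0.79) = 0.93
  U AND U = min(a, b) on (0.95, 0.95) = 0.95
  (U AND U) AND U = min(a, b) on (0.95, 0.95) = 0.95
  (Q OR (NOT Q OR S)) OR ((U AND U) AND U) = max(a, b) on (0.93, 0.95) = 0.95
  → value = 0.9500
Under Łukasiewicz:
  NOT Q = 1 − 0.93 = 0.07
  NOT Q OR S = min(1, a+b) on (0.07, 0.79) = 0.86
  Q OR (NOT Q OR S) = min(1, a+b) on (0.93, 0.86) = 1.00
  U AND U = max(0, a+b−1) on (0.95, 0.95) = 0.90
  (U AND U) AND U = max(0, a+b−1) on (0.90, 0.95) = 0.85
  (Q OR (NOT Q OR S)) OR ((U AND U) AND U) = min(1, a+b) on (1.00, 0.85) = 1.00
  → value = 1.0000
|0.9500 − 1.0000| = 0.050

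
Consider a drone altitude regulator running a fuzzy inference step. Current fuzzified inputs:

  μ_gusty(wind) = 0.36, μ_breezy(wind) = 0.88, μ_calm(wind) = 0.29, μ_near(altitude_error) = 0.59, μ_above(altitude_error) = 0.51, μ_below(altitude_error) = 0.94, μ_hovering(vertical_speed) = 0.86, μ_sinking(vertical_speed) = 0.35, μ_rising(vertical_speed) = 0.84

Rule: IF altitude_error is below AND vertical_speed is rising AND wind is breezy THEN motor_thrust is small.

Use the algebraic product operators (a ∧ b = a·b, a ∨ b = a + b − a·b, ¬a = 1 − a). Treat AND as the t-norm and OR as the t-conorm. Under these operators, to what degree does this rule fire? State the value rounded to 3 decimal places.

0.695

firing strength: below=0.94, rising=0.84, breezy=0.88; AND[a·b] → w = 0.6948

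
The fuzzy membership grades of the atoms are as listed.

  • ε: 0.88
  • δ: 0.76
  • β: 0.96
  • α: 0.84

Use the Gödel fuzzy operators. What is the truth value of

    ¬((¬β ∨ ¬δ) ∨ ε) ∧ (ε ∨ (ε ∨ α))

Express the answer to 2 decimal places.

0.12

¬β = 1 − 0.96 = 0.04
¬δ = 1 − 0.76 = 0.24
¬β ∨ ¬δ = max(a, b) on (0.04, 0.24) = 0.24
(¬β ∨ ¬δ) ∨ ε = max(a, b) on (0.24, 0.88) = 0.88
¬((¬β ∨ ¬δ) ∨ ε) = 1 − 0.88 = 0.12
ε ∨ α = max(a, b) on (0.88, 0.84) = 0.88
ε ∨ (ε ∨ α) = max(a, b) on (0.88, 0.88) = 0.88
¬((¬β ∨ ¬δ) ∨ ε) ∧ (ε ∨ (ε ∨ α)) = min(a, b) on (0.12, 0.88) = 0.12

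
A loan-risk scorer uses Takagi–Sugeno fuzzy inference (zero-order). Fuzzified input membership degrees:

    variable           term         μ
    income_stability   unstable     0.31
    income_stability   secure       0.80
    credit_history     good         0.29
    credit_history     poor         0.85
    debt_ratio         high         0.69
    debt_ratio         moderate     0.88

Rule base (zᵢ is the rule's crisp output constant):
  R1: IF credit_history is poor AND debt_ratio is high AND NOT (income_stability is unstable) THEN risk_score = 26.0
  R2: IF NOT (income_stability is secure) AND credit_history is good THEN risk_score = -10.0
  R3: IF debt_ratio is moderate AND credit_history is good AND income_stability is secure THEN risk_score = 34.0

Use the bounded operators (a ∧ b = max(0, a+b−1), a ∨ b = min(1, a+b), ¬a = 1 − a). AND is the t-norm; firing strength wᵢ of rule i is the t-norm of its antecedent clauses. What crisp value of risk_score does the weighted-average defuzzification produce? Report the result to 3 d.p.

26.000

R1 (z=26.0): poor=0.85, high=0.69, ¬unstable=1−0.31=0.69; AND[max(0, a+b−1)] → w = 0.23
R2 (z=-10.0): ¬secure=1−0.80=0.20, good=0.29; AND[max(0, a+b−1)] → w = 0.00
R3 (z=34.0): moderate=0.88, good=0.29, secure=0.80; AND[max(0, a+b−1)] → w = 0.00
Weighted average = (0.23·26.0 + 0.00·-10.0 + 0.00·34.0) / (0.23 + 0.00 + 0.00)
  = 5.9800 / 0.2300 = 26.000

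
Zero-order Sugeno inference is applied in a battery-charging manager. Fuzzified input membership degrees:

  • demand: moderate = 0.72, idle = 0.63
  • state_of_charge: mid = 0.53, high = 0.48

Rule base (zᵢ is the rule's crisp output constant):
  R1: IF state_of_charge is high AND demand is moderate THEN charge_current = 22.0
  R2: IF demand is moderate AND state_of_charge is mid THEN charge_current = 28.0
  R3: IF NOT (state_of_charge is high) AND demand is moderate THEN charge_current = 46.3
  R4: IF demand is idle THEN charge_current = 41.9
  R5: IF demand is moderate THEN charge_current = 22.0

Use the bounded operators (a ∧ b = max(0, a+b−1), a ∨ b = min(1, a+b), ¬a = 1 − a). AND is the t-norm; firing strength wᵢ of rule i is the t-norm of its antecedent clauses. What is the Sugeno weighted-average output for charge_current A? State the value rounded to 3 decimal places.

31.740

R1 (z=22.0): high=0.48, moderate=0.72; AND[max(0, a+b−1)] → w = 0.20
R2 (z=28.0): moderate=0.72, mid=0.53; AND[max(0, a+b−1)] → w = 0.25
R3 (z=46.3): ¬high=1−0.48=0.52, moderate=0.72; AND[max(0, a+b−1)] → w = 0.24
R4 (z=41.9): idle=0.63 → w = 0.63
R5 (z=22.0): moderate=0.72 → w = 0.72
Weighted average = (0.20·22.0 + 0.25·28.0 + 0.24·46.3 + 0.63·41.9 + 0.72·22.0) / (0.20 + 0.25 + 0.24 + 0.63 + 0.72)
  = 64.7490 / 2.0400 = 31.740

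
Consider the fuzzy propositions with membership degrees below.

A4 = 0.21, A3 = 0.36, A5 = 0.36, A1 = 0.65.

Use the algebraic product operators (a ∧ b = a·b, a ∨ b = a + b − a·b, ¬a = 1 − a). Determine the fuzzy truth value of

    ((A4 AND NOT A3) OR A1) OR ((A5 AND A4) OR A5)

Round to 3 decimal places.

0.821

NOT A3 = 1 − 0.3600 = 0.6400
A4 AND NOT A3 = a·b on (0.2100, 0.6400) = 0.1344
(A4 AND NOT A3) OR A1 = a + b − a·b on (0.1344, 0.6500) = 0.6970
A5 AND A4 = a·b on (0.3600, 0.2100) = 0.0756
(A5 AND A4) OR A5 = a + b − a·b on (0.0756, 0.3600) = 0.4084
((A4 AND NOT A3) OR A1) OR ((A5 AND A4) OR A5) = a + b − a·b on (0.6970, 0.4084) = 0.8208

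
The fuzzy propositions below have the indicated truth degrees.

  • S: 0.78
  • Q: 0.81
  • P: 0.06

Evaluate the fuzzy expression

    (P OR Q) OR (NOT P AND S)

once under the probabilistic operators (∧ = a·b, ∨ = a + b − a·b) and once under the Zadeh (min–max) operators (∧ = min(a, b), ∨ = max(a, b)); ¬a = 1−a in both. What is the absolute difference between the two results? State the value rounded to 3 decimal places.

0.142

Under probabilistic:
  P OR Q = a + b − a·b on (0.0600, 0.8100) = 0.8214
  NOT P = 1 − 0.0600 = 0.9400
  NOT P AND S = a·b on (0.9400, 0.7800) = 0.7332
  (P OR Q) OR (NOT P AND S) = a + b − a·b on (0.8214, 0.7332) = 0.9523
  → value = 0.9523
Under Zadeh (min–max):
  P OR Q = max(a, b) on (0.06, 0.81) = 0.81
  NOT P = 1 − 0.06 = 0.94
  NOT P AND S = min(a, b) on (0.94, 0.78) = 0.78
  (P OR Q) OR (NOT P AND S) = max(a, b) on (0.81, 0.78) = 0.81
  → value = 0.8100
|0.9523 − 0.8100| = 0.142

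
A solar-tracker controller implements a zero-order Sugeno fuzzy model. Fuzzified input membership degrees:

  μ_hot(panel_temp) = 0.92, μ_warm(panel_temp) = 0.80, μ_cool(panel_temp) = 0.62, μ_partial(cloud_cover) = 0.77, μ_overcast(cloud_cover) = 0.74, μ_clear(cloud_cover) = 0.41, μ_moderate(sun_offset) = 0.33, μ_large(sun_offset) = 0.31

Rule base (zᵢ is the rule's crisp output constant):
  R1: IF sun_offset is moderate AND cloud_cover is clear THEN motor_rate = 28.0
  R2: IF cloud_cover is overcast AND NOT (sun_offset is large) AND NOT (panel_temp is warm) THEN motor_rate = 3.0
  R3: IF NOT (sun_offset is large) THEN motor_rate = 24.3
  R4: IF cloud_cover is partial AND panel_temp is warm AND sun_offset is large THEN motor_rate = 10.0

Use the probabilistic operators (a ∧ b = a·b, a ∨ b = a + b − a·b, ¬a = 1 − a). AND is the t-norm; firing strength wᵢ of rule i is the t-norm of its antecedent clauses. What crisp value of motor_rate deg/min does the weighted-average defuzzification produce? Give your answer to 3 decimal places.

R1 (z=28.0): moderate=0.33, clear=0.41; AND[a·b] → w = 0.1353
R2 (z=3.0): overcast=0.74, ¬large=1−0.31=0.69, ¬warm=1−0.80=0.20; AND[a·b] → w = 0.1021
R3 (z=24.3): ¬large=1−0.31=0.69 → w = 0.6900
R4 (z=10.0): partial=0.77, warm=0.80, large=0.31; AND[a·b] → w = 0.1910
Weighted average = (0.1353·28.0 + 0.1021·3.0 + 0.6900·24.3 + 0.1910·10.0) / (0.1353 + 0.1021 + 0.6900 + 0.1910)
  = 22.7714 / 1.1184 = 20.361

20.361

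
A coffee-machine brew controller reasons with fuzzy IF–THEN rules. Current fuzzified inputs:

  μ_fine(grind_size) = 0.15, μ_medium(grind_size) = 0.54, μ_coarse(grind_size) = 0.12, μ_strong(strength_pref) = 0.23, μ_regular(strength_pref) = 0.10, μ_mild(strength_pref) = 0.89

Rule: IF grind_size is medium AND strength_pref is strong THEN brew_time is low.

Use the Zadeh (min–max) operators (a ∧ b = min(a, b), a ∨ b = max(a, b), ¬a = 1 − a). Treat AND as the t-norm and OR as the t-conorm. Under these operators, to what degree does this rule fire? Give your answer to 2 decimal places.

firing strength: medium=0.54, strong=0.23; AND[min(a, b)] → w = 0.23

0.23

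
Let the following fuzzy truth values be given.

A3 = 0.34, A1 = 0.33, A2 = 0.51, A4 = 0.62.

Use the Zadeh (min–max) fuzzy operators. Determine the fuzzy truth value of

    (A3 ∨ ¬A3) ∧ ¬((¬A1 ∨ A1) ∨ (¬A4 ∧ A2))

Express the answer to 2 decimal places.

¬A3 = 1 − 0.34 = 0.66
A3 ∨ ¬A3 = max(a, b) on (0.34, 0.66) = 0.66
¬A1 = 1 − 0.33 = 0.67
¬A1 ∨ A1 = max(a, b) on (0.67, 0.33) = 0.67
¬A4 = 1 − 0.62 = 0.38
¬A4 ∧ A2 = min(a, b) on (0.38, 0.51) = 0.38
(¬A1 ∨ A1) ∨ (¬A4 ∧ A2) = max(a, b) on (0.67, 0.38) = 0.67
¬((¬A1 ∨ A1) ∨ (¬A4 ∧ A2)) = 1 − 0.67 = 0.33
(A3 ∨ ¬A3) ∧ ¬((¬A1 ∨ A1) ∨ (¬A4 ∧ A2)) = min(a, b) on (0.66, 0.33) = 0.33

0.33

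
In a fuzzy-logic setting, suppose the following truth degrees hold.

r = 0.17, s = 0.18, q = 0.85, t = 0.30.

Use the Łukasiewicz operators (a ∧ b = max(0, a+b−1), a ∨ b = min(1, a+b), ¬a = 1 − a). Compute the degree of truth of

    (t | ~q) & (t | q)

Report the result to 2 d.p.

0.45

~q = 1 − 0.85 = 0.15
t | ~q = min(1, a+b) on (0.30, 0.15) = 0.45
t | q = min(1, a+b) on (0.30, 0.85) = 1.00
(t | ~q) & (t | q) = max(0, a+b−1) on (0.45, 1.00) = 0.45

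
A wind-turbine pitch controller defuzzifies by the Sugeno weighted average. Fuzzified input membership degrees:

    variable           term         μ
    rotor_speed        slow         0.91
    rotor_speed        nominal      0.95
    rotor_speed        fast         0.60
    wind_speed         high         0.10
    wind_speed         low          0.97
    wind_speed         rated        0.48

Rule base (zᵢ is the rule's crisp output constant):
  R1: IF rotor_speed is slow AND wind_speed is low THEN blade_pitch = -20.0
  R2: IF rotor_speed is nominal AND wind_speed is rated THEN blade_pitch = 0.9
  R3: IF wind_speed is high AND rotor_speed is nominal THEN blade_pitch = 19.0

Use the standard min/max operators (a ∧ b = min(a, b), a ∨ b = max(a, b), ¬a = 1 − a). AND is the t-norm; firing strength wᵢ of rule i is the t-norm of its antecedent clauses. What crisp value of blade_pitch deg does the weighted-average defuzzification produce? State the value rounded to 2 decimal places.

-10.65

R1 (z=-20.0): slow=0.91, low=0.97; AND[min(a, b)] → w = 0.91
R2 (z=0.9): nominal=0.95, rated=0.48; AND[min(a, b)] → w = 0.48
R3 (z=19.0): high=0.10, nominal=0.95; AND[min(a, b)] → w = 0.10
Weighted average = (0.91·-20.0 + 0.48·0.9 + 0.10·19.0) / (0.91 + 0.48 + 0.10)
  = -15.8680 / 1.4900 = -10.65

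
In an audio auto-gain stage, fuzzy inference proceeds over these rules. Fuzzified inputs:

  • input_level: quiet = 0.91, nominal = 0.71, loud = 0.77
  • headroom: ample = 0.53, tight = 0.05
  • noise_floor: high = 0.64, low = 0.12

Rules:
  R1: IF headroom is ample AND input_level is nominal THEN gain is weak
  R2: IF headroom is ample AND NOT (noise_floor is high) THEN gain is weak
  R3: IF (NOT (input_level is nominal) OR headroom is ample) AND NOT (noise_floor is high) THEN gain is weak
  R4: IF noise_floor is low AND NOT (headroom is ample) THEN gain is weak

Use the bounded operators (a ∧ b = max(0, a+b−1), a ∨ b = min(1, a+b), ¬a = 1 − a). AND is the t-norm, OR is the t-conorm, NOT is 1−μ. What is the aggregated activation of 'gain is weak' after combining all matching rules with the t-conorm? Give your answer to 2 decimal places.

R1: ample=0.53, nominal=0.71; AND[max(0, a+b−1)] → w = 0.24
R2: ample=0.53, ¬high=1−0.64=0.36; AND[max(0, a+b−1)] → w = 0.00
R3: (¬nominal=1−0.71=0.29 OR ample=0.53) = 0.82; AND[max(0, a+b−1)] with ¬high=1−0.64=0.36 → w = 0.18
R4: low=0.12, ¬ample=1−0.53=0.47; AND[max(0, a+b−1)] → w = 0.00
Rules with consequent 'weak': {R1, R2, R3, R4} → strengths 0.24, 0.00, 0.18, 0.00
Aggregate via t-conorm [min(1, a+b)]: 0.42

0.42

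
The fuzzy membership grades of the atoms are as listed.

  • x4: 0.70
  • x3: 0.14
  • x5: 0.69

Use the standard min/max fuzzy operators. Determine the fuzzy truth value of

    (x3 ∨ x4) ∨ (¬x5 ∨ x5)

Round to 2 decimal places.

0.70

x3 ∨ x4 = max(a, b) on (0.14, 0.70) = 0.70
¬x5 = 1 − 0.69 = 0.31
¬x5 ∨ x5 = max(a, b) on (0.31, 0.69) = 0.69
(x3 ∨ x4) ∨ (¬x5 ∨ x5) = max(a, b) on (0.70, 0.69) = 0.70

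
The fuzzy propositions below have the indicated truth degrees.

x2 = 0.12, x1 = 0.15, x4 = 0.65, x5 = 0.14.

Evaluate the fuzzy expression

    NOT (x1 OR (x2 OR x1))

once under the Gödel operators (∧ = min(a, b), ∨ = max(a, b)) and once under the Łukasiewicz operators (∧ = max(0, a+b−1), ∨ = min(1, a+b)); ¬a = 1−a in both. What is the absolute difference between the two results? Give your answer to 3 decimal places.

0.270

Under Gödel:
  x2 OR x1 = max(a, b) on (0.12, 0.15) = 0.15
  x1 OR (x2 OR x1) = max(a, b) on (0.15, 0.15) = 0.15
  NOT (x1 OR (x2 OR x1)) = 1 − 0.15 = 0.85
  → value = 0.8500
Under Łukasiewicz:
  x2 OR x1 = min(1, a+b) on (0.12, 0.15) = 0.27
  x1 OR (x2 OR x1) = min(1, a+b) on (0.15, 0.27) = 0.42
  NOT (x1 OR (x2 OR x1)) = 1 − 0.42 = 0.58
  → value = 0.5800
|0.8500 − 0.5800| = 0.270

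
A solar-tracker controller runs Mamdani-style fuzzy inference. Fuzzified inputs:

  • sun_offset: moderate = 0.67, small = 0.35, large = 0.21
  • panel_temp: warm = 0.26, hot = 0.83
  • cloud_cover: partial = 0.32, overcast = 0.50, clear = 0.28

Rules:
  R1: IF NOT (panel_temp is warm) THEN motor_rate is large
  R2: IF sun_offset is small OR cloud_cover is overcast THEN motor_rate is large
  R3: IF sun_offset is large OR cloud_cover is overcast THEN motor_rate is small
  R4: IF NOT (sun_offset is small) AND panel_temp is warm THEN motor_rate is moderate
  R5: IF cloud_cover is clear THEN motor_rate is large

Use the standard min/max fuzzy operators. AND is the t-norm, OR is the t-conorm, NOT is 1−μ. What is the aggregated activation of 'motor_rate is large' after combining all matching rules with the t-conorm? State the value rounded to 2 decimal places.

R1: ¬warm=1−0.26=0.74 → w = 0.74
R2: small=0.35, overcast=0.50; OR[max(a, b)] → w = 0.50
R3: large=0.21, overcast=0.50; OR[max(a, b)] → w = 0.50
R4: ¬small=1−0.35=0.65, warm=0.26; AND[min(a, b)] → w = 0.26
R5: clear=0.28 → w = 0.28
Rules with consequent 'large': {R1, R2, R5} → strengths 0.74, 0.50, 0.28
Aggregate via t-conorm [max(a, b)]: 0.74

0.74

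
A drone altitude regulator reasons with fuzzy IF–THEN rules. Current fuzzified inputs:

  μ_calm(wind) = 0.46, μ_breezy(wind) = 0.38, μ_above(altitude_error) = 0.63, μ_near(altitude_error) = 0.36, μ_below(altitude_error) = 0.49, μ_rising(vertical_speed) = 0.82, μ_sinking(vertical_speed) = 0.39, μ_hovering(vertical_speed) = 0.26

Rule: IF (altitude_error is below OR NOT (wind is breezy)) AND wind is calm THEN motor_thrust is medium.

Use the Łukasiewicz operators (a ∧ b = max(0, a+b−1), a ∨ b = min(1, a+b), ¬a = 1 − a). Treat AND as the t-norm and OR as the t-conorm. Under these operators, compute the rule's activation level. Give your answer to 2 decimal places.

firing strength: (below=0.49 OR ¬breezy=1−0.38=0.62) = 1.00; AND[max(0, a+b−1)] with calm=0.46 → w = 0.46

0.46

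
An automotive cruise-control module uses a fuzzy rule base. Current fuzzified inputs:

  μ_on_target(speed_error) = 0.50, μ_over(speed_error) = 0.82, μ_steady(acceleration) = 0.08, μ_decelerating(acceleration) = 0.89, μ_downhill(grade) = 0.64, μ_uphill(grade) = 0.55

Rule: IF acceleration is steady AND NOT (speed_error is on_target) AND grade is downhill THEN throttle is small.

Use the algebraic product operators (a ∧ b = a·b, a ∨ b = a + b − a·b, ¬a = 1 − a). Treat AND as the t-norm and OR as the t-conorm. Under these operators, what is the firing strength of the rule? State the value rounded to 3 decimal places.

firing strength: steady=0.08, ¬on_target=1−0.50=0.50, downhill=0.64; AND[a·b] → w = 0.0256

0.026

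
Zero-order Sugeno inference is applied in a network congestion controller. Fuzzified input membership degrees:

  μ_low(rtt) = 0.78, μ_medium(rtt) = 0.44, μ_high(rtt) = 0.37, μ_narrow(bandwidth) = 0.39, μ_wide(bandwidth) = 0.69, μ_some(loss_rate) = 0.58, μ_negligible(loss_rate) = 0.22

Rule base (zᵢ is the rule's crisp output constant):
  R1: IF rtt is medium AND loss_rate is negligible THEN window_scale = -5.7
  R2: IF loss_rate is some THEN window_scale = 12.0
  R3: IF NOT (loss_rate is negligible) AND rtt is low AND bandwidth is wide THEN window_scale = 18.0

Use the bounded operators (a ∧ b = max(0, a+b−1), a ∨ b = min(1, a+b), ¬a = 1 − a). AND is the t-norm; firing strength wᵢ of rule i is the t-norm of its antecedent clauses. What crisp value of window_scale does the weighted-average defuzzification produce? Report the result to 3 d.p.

R1 (z=-5.7): medium=0.44, negligible=0.22; AND[max(0, a+b−1)] → w = 0.00
R2 (z=12.0): some=0.58 → w = 0.58
R3 (z=18.0): ¬negligible=1−0.22=0.78, low=0.78, wide=0.69; AND[max(0, a+b−1)] → w = 0.25
Weighted average = (0.00·-5.7 + 0.58·12.0 + 0.25·18.0) / (0.00 + 0.58 + 0.25)
  = 11.4600 / 0.8300 = 13.807

13.807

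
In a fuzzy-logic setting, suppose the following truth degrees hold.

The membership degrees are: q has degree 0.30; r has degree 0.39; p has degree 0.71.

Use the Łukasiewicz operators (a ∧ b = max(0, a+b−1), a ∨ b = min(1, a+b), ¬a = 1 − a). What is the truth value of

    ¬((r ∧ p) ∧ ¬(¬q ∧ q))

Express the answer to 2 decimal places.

r ∧ p = max(0, a+b−1) on (0.39, 0.71) = 0.10
¬q = 1 − 0.30 = 0.70
¬q ∧ q = max(0, a+b−1) on (0.70, 0.30) = 0.00
¬(¬q ∧ q) = 1 − 0.00 = 1.00
(r ∧ p) ∧ ¬(¬q ∧ q) = max(0, a+b−1) on (0.10, 1.00) = 0.10
¬((r ∧ p) ∧ ¬(¬q ∧ q)) = 1 − 0.10 = 0.90

0.90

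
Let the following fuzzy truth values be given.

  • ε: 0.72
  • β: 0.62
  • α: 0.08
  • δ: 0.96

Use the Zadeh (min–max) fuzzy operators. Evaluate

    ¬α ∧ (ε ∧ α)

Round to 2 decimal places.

0.08

¬α = 1 − 0.08 = 0.92
ε ∧ α = min(a, b) on (0.72, 0.08) = 0.08
¬α ∧ (ε ∧ α) = min(a, b) on (0.92, 0.08) = 0.08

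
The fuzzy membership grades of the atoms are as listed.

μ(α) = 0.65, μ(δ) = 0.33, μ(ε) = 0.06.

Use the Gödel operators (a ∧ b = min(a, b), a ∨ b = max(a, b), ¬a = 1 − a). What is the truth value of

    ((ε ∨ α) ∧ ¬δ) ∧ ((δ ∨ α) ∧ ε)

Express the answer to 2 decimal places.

ε ∨ α = max(a, b) on (0.06, 0.65) = 0.65
¬δ = 1 − 0.33 = 0.67
(ε ∨ α) ∧ ¬δ = min(a, b) on (0.65, 0.67) = 0.65
δ ∨ α = max(a, b) on (0.33, 0.65) = 0.65
(δ ∨ α) ∧ ε = min(a, b) on (0.65, 0.06) = 0.06
((ε ∨ α) ∧ ¬δ) ∧ ((δ ∨ α) ∧ ε) = min(a, b) on (0.65, 0.06) = 0.06

0.06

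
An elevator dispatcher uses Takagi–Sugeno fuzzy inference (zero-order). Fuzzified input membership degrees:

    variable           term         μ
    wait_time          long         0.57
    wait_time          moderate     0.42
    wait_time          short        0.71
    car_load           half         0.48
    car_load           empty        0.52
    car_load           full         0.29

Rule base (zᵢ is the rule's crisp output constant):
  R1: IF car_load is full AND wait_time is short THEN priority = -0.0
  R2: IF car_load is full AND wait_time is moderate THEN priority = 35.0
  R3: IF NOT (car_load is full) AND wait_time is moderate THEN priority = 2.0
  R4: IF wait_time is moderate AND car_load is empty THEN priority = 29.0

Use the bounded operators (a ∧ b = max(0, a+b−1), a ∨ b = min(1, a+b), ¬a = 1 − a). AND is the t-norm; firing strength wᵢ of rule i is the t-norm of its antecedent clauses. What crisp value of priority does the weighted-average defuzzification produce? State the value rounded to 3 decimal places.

R1 (z=-0.0): full=0.29, short=0.71; AND[max(0, a+b−1)] → w = 0.00
R2 (z=35.0): full=0.29, moderate=0.42; AND[max(0, a+b−1)] → w = 0.00
R3 (z=2.0): ¬full=1−0.29=0.71, moderate=0.42; AND[max(0, a+b−1)] → w = 0.13
R4 (z=29.0): moderate=0.42, empty=0.52; AND[max(0, a+b−1)] → w = 0.00
Weighted average = (0.00·-0.0 + 0.00·35.0 + 0.13·2.0 + 0.00·29.0) / (0.00 + 0.00 + 0.13 + 0.00)
  = 0.2600 / 0.1300 = 2.000

2.000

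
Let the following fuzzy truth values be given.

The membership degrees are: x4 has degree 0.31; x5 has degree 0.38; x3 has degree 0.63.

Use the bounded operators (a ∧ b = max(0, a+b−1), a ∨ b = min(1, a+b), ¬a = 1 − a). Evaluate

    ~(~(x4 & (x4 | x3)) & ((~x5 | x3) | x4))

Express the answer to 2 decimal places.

0.25

x4 | x3 = min(1, a+b) on (0.31, 0.63) = 0.94
x4 & (x4 | x3) = max(0, a+b−1) on (0.31, 0.94) = 0.25
~(x4 & (x4 | x3)) = 1 − 0.25 = 0.75
~x5 = 1 − 0.38 = 0.62
~x5 | x3 = min(1, a+b) on (0.62, 0.63) = 1.00
(~x5 | x3) | x4 = min(1, a+b) on (1.00, 0.31) = 1.00
~(x4 & (x4 | x3)) & ((~x5 | x3) | x4) = max(0, a+b−1) on (0.75, 1.00) = 0.75
~(~(x4 & (x4 | x3)) & ((~x5 | x3) | x4)) = 1 − 0.75 = 0.25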